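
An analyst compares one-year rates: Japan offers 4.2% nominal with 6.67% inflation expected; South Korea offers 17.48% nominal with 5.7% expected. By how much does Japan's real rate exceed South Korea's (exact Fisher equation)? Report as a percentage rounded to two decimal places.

Japan: (1 + 0.0420)/(1 + 0.0667) − 1 = -2.3156%
South Korea: (1 + 0.1748)/(1 + 0.0570) − 1 = 11.1447%
Differential = -2.3156% − 11.1447% = -13.4603% → -13.46%.

-13.46%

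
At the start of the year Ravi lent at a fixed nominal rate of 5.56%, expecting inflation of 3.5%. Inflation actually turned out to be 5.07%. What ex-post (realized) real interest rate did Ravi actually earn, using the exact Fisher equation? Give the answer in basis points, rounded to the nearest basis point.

47 basis points

Ex-post: (1 + 0.0556)/(1 + 0.0507) − 1 = 0.4664%
So the realized real rate is 47 basis points.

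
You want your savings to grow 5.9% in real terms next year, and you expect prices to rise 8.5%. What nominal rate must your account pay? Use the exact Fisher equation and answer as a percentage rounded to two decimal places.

(1 + i) = (1 + r)(1 + π) = 1.05900 × 1.08500 = 1.149015
i = 1.149015 − 1, so the required nominal rate is 14.90%.

14.90%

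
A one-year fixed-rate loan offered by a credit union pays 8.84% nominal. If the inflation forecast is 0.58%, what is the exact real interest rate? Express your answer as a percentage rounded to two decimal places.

By the Fisher equation, 1 + r = (1 + i)/(1 + π).
1 + r = 1.08840 / 1.00580 = 1.082124
r = 1.082124 − 1 = 8.2124%, i.e. 8.21%.

8.21%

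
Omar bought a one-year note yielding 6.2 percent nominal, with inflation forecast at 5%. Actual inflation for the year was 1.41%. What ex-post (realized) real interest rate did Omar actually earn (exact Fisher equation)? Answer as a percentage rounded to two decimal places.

Ex-post: (1 + 0.0620)/(1 + 0.0141) − 1 = 4.7234%
So the realized real rate is 4.72%.

4.72%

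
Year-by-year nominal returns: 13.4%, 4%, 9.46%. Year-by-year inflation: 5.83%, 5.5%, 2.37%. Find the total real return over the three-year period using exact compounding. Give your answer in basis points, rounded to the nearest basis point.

Nominal growth factor = 1.1340 × 1.0400 × 1.0946 = 1.290927
Price-level growth factor = 1.0583 × 1.0550 × 1.0237 = 1.142968
Real growth factor = 1.290927 / 1.142968 = 1.129452
Total real return = 1.129452 − 1 → 1295 basis points.

1295 basis points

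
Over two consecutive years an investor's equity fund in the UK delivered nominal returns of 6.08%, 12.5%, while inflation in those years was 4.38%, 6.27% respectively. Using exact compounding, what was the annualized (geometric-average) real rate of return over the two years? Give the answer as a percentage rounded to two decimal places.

3.72%

Nominal growth factor = 1.0608 × 1.1250 = 1.19340000
Price-level growth factor = 1.0438 × 1.0627 = 1.10924626
Real growth factor = 1.19340000 / 1.10924626 = 1.07586570
Annualized real rate = 1.07586570^(1/2) − 1 = 3.7239% → 3.72%.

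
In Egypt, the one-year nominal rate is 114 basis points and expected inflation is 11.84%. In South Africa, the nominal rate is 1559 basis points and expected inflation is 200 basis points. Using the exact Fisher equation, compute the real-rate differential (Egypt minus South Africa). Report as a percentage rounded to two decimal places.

-22.89%

Egypt: (1 + 0.0114)/(1 + 0.1184) − 1 = -9.5672%
South Africa: (1 + 0.1559)/(1 + 0.0200) − 1 = 13.3235%
Differential = -9.5672% − 13.3235% = -22.8908% → -22.89%.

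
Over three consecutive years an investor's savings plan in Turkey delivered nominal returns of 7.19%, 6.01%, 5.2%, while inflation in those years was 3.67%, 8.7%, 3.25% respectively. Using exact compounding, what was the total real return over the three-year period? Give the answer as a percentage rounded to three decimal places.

2.741%

Nominal growth factor = 1.0719 × 1.0601 × 1.0520 = 1.195410
Price-level growth factor = 1.0367 × 1.0870 × 1.0325 = 1.163517
Real growth factor = 1.195410 / 1.163517 = 1.027411
Total real return = 1.027411 − 1 → 2.741%.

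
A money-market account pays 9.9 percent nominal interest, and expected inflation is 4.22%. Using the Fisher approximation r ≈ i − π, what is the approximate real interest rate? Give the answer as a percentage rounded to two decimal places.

r ≈ i − π = 9.9% − 4.22% = 5.68%.

5.68%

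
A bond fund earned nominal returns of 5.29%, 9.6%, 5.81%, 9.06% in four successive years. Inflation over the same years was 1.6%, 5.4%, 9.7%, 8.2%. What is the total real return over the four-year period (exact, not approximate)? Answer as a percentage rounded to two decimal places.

Nominal growth factor = 1.0529 × 1.0960 × 1.0581 × 1.0906 = 1.331649
Price-level growth factor = 1.0160 × 1.0540 × 1.0970 × 1.0820 = 1.271066
Real growth factor = 1.331649 / 1.271066 = 1.047663
Total real return = 1.047663 − 1 → 4.77%.

4.77%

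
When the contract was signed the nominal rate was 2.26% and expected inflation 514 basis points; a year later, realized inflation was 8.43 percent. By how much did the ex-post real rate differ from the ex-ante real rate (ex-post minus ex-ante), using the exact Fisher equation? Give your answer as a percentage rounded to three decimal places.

Ex-ante: (1 + 0.0226)/(1 + 0.0514) − 1 = -2.7392%
Ex-post: (1 + 0.0226)/(1 + 0.0843) − 1 = -5.6903%
Difference (ex-post − ex-ante) = -2.9511% → -2.951%.

-2.951%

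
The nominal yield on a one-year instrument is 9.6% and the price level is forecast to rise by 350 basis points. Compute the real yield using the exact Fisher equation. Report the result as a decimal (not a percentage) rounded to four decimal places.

1 + r = 1.09600 / 1.03500 = 1.058937
r = 1.058937 − 1 = 5.8937%, i.e. 0.0589.

0.0589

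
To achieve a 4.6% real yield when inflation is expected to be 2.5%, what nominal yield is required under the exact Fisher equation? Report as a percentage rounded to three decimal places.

7.215%

(1 + i) = (1 + r)(1 + π) = 1.04600 × 1.02500 = 1.07215
i = 1.07215 − 1, so the required nominal rate is 7.215%.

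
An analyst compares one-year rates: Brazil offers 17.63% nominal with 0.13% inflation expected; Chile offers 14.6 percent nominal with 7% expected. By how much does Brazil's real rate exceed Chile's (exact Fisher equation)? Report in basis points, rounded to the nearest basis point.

1037 basis points

Brazil: (1 + 0.1763)/(1 + 0.0013) − 1 = 17.4773%
Chile: (1 + 0.1460)/(1 + 0.0700) − 1 = 7.1028%
Differential = 17.4773% − 7.1028% = 10.3745% → 1037 basis points.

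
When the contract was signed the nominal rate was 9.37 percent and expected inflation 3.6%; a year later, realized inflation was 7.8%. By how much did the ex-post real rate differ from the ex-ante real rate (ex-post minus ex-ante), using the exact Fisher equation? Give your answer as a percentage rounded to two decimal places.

Ex-ante: (1 + 0.0937)/(1 + 0.0360) − 1 = 5.5695%
Ex-post: (1 + 0.0937)/(1 + 0.0780) − 1 = 1.4564%
Difference (ex-post − ex-ante) = -4.1131% → -4.11%.

-4.11%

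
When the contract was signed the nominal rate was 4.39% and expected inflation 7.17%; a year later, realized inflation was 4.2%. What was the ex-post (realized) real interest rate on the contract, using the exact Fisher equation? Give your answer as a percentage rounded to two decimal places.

Ex-post: (1 + 0.0439)/(1 + 0.0420) − 1 = 0.1823%
So the realized real rate is 0.18%.

0.18%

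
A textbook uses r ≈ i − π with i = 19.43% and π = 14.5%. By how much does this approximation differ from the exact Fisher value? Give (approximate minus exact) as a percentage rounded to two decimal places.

Approximate: r ≈ 19.430% − 14.500% = 4.9300%
Exact: (1 + 0.1943)/(1 + 0.1450) − 1 = 4.3057%
Error = 4.9300% − 4.3057% = 0.6243% → 0.62%.

0.62%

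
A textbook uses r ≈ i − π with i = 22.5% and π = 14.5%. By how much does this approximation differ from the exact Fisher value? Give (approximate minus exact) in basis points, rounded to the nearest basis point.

Approximate: r ≈ 22.500% − 14.500% = 8.0000%
Exact: (1 + 0.2250)/(1 + 0.1450) − 1 = 6.9869%
Error = 8.0000% − 6.9869% = 1.0131% → 101 basis points.

101 basis points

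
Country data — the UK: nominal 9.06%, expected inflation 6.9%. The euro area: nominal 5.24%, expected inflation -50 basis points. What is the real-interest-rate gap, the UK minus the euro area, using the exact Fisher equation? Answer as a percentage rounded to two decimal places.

-3.75%

The UK: (1 + 0.0906)/(1 + 0.0690) − 1 = 2.0206%
The euro area: (1 + 0.0524)/(1 − 0.0050) − 1 = 5.7688%
Differential = 2.0206% − 5.7688% = -3.7483% → -3.75%.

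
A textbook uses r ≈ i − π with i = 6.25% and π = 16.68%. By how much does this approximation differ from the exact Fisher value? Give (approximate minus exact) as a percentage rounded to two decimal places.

Approximate: r ≈ 6.250% − 16.680% = -10.4300%
Exact: (1 + 0.0625)/(1 + 0.1668) − 1 = -8.9390%
Error = -10.4300% − (-8.9390%) = -1.4910% → -1.49%.

-1.49%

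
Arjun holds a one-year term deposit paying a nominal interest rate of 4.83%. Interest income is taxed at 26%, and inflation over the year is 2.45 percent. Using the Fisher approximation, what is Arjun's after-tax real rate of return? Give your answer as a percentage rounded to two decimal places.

1.12%

After-tax nominal return = 4.83% × (1 − 0.26) = 3.5742%.
r ≈ 3.5742% − 2.45% → 1.12%.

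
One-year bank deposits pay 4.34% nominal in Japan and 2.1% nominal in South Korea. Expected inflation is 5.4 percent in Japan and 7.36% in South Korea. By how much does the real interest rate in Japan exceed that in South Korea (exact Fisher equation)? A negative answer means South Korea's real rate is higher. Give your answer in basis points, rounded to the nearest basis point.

Japan: (1 + 0.0434)/(1 + 0.0540) − 1 = -1.0057%
South Korea: (1 + 0.0210)/(1 + 0.0736) − 1 = -4.8994%
Differential = -1.0057% − (-4.8994%) = 3.8937% → 389 basis points.

389 basis points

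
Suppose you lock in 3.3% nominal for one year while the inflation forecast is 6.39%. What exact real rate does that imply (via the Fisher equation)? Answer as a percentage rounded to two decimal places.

-2.90%

1 + r = 1.03300 / 1.06390 = 0.970956
r = 0.970956 − 1 = -2.9044%, i.e. -2.90%.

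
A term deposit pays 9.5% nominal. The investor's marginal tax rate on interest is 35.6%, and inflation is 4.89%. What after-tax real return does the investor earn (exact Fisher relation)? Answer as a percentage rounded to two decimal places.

After-tax nominal return = 9.5% × (1 − 0.356) = 6.1180%.
1 + r = 1.06118 / 1.04890 = 1.011708
After-tax real rate = 1.011708 − 1 → 1.17%.

1.17%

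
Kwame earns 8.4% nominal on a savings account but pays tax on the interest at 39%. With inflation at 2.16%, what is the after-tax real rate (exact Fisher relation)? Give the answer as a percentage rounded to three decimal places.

2.901%

After-tax nominal return = 8.4% × (1 − 0.39) = 5.1240%.
1 + r = 1.05124 / 1.02160 = 1.029013
After-tax real rate = 1.029013 − 1 → 2.901%.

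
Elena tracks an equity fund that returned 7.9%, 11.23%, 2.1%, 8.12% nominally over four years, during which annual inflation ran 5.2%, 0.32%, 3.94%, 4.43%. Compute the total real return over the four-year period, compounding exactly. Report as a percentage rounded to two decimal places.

15.65%

Nominal growth factor = 1.0790 × 1.1123 × 1.0210 × 1.0812 = 1.324876
Price-level growth factor = 1.0520 × 1.0032 × 1.0394 × 1.0443 = 1.145543
Real growth factor = 1.324876 / 1.145543 = 1.156549
Total real return = 1.156549 − 1 → 15.65%.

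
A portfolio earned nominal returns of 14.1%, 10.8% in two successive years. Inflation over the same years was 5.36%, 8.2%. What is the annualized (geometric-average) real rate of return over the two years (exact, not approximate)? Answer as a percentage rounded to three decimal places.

Nominal growth factor = 1.1410 × 1.1080 = 1.26422800
Price-level growth factor = 1.0536 × 1.0820 = 1.13999520
Real growth factor = 1.26422800 / 1.13999520 = 1.10897660
Annualized real rate = 1.10897660^(1/2) − 1 = 5.3080% → 5.308%.

5.308%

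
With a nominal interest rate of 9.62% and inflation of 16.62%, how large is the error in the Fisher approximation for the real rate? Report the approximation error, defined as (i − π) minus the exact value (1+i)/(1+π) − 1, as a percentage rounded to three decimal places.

-0.998%

Approximate: r ≈ 9.620% − 16.620% = -7.0000%
Exact: (1 + 0.0962)/(1 + 0.1662) − 1 = -6.0024%
Error = -7.0000% − (-6.0024%) = -0.9976% → -0.998%.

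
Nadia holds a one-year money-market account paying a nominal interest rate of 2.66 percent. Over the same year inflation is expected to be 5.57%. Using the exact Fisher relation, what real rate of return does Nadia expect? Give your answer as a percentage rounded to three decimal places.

-2.756%

1 + r = 1.02660 / 1.05570 = 0.9724354
r = 0.9724354 − 1 = -2.75646%, i.e. -2.756%.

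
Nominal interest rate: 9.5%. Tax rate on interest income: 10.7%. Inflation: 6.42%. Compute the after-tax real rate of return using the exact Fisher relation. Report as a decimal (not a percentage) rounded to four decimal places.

After-tax nominal return = 9.5% × (1 − 0.107) = 8.4835%.
1 + r = 1.084835 / 1.06420 = 1.019390
After-tax real rate = 1.019390 − 1 → 0.0194.

0.0194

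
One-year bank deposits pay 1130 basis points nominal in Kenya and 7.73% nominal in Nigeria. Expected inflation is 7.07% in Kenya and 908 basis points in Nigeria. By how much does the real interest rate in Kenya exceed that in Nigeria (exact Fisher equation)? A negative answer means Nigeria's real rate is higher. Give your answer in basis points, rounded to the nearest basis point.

Kenya: (1 + 0.1130)/(1 + 0.0707) − 1 = 3.9507%
Nigeria: (1 + 0.0773)/(1 + 0.0908) − 1 = -1.2376%
Differential = 3.9507% − (-1.2376%) = 5.1883% → 519 basis points.

519 basis points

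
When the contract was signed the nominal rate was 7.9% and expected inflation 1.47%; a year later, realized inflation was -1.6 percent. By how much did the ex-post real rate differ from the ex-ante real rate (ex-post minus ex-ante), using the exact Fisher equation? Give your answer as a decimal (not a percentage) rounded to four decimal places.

Ex-ante: (1 + 0.0790)/(1 + 0.0147) − 1 = 6.3368%
Ex-post: (1 + 0.0790)/(1 − 0.0160) − 1 = 9.6545%
Difference (ex-post − ex-ante) = 3.3176% → 0.0332.

0.0332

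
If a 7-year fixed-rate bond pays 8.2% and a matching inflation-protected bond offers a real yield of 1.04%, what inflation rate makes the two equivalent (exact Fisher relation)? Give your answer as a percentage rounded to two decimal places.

(1 + π) = (1 + i)/(1 + r) = 1.08200 / 1.01040 = 1.070863
Break-even inflation = 1.070863 − 1 → 7.09%.

7.09%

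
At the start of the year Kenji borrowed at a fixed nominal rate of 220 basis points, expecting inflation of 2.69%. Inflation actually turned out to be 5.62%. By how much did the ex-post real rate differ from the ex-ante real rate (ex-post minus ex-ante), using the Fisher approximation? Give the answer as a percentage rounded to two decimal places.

Ex-ante: 2.2% − 2.69% = -0.490%
Ex-post: 2.2% − 5.62% = -3.420%
Difference (ex-post − ex-ante) = -2.9300% → -2.93%.

-2.93%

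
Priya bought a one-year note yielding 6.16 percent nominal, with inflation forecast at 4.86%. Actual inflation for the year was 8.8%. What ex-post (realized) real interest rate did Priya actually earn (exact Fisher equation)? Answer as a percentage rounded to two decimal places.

-2.43%

Ex-post: (1 + 0.0616)/(1 + 0.0880) − 1 = -2.4265%
So the realized real rate is -2.43%.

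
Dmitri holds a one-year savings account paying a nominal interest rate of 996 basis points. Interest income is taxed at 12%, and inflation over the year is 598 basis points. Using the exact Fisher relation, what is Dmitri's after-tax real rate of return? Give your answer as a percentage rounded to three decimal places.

2.628%

After-tax nominal return = 9.96% × (1 − 0.12) = 8.7648%.
1 + r = 1.087648 / 1.05980 = 1.026277
After-tax real rate = 1.026277 − 1 → 2.628%.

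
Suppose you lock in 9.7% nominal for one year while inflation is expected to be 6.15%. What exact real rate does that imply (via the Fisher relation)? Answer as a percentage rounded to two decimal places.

By the Fisher relation, 1 + r = (1 + i)/(1 + π).
1 + r = 1.09700 / 1.06150 = 1.033443
r = 1.033443 − 1 = 3.3443%, i.e. 3.34%.

3.34%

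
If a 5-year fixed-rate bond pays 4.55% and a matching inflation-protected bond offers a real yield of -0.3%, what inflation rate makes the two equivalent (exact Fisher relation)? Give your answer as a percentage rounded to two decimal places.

(1 + π) = (1 + i)/(1 + r) = 1.04550 / 0.99700 = 1.048646
Break-even inflation = 1.048646 − 1 → 4.86%.

4.86%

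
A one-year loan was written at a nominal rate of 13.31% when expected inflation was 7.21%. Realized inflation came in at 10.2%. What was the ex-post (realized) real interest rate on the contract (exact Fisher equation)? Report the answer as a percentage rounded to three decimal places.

2.822%

Ex-post: (1 + 0.1331)/(1 + 0.1020) − 1 = 2.8221%
So the realized real rate is 2.822%.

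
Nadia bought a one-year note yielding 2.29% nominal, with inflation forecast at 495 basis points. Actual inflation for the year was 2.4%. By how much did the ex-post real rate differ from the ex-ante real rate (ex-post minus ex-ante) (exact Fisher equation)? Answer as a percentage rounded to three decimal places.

2.427%

Ex-ante: (1 + 0.0229)/(1 + 0.0495) − 1 = -2.5345%
Ex-post: (1 + 0.0229)/(1 + 0.0240) − 1 = -0.1074%
Difference (ex-post − ex-ante) = 2.4271% → 2.427%.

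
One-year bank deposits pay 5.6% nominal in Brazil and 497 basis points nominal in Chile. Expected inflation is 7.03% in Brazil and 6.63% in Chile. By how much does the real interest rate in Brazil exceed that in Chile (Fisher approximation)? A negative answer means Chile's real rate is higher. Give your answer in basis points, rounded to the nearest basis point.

Brazil: 5.6% − 7.03% = -1.430%
Chile: 4.97% − 6.63% = -1.660%
Differential = 0.230% → 23 basis points.

23 basis points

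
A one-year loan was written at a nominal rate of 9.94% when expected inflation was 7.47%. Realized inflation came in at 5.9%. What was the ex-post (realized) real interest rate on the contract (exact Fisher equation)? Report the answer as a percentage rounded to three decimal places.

3.815%

Ex-post: (1 + 0.0994)/(1 + 0.0590) − 1 = 3.8149%
So the realized real rate is 3.815%.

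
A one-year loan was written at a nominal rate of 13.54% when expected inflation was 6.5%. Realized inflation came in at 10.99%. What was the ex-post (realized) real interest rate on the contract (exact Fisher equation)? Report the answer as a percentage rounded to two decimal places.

Ex-post: (1 + 0.1354)/(1 + 0.1099) − 1 = 2.2975%
So the realized real rate is 2.30%.

2.30%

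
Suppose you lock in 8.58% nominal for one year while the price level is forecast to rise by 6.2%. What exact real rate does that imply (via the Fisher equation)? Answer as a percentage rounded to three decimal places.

By the Fisher equation, 1 + r = (1 + i)/(1 + π).
1 + r = 1.08580 / 1.06200 = 1.022411
r = 1.022411 − 1 = 2.2411%, i.e. 2.241%.

2.241%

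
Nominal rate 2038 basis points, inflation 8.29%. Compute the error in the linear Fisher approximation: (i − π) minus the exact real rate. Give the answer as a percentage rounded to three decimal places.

Approximate: r ≈ 20.380% − 8.290% = 12.0900%
Exact: (1 + 0.2038)/(1 + 0.0829) − 1 = 11.16447%
Error = 12.0900% − 11.16447% = 0.92553% → 0.926%.

0.926%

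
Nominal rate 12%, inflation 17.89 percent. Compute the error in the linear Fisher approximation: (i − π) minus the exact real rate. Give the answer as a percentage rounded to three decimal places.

Approximate: r ≈ 12.000% − 17.890% = -5.8900%
Exact: (1 + 0.1200)/(1 + 0.1789) − 1 = -4.9962%
Error = -5.8900% − (-4.9962%) = -0.8938% → -0.894%.

-0.894%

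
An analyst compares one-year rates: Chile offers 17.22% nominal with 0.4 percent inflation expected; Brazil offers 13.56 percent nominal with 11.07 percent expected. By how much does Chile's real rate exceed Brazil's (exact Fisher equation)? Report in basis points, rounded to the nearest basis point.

Chile: (1 + 0.1722)/(1 + 0.0040) − 1 = 16.7530%
Brazil: (1 + 0.1356)/(1 + 0.1107) − 1 = 2.2418%
Differential = 16.7530% − 2.2418% = 14.5112% → 1451 basis points.

1451 basis points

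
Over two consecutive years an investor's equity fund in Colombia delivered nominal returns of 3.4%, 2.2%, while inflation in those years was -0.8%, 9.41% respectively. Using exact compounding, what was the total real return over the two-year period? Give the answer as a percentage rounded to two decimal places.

-2.64%

Compound the nominal returns: 1.0340 × 1.0220 = 1.0567480.
Compound inflation: 0.9920 × 1.0941 = 1.0853472.
Deflate: 1.0567480 / 1.0853472 = 0.9736497.
Total real return = 0.9736497 − 1 → -2.64%.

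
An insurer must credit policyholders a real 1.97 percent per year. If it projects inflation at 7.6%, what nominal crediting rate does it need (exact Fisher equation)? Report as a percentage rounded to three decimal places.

9.720%

(1 + i) = (1 + r)(1 + π) = 1.01970 × 1.07600 = 1.0971972
i = 1.0971972 − 1, so the required nominal rate is 9.720%.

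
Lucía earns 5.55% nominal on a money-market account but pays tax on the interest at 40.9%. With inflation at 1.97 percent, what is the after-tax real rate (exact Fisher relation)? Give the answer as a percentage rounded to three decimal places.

1.285%

After-tax nominal return = 5.55% × (1 − 0.409) = 3.28005%.
1 + r = 1.0328005 / 1.01970 = 1.012847
After-tax real rate = 1.012847 − 1 → 1.285%.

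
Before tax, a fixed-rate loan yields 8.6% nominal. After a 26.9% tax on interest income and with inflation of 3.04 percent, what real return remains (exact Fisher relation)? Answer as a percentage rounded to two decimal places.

After-tax nominal return = 8.6% × (1 − 0.269) = 6.2866%.
1 + r = 1.062866 / 1.03040 = 1.031508
After-tax real rate = 1.031508 − 1 → 3.15%.

3.15%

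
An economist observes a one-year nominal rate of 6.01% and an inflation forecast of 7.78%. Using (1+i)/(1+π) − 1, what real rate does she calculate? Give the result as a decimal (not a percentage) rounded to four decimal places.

1 + r = 1.06010 / 1.07780 = 0.983578
r = 0.983578 − 1 = -1.6422%, i.e. -0.0164.

-0.0164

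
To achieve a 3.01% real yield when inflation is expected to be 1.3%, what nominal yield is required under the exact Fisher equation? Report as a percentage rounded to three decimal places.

4.349%

(1 + i) = (1 + r)(1 + π) = 1.03010 × 1.01300 = 1.0434913
i = 1.0434913 − 1, so the required nominal rate is 4.349%.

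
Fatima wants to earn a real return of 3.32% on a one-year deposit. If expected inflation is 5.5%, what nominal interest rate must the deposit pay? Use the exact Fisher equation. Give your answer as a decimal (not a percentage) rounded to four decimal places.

0.0900

(1 + i) = (1 + r)(1 + π) = 1.03320 × 1.05500 = 1.090026
i = 1.090026 − 1, so the required nominal rate is 0.0900.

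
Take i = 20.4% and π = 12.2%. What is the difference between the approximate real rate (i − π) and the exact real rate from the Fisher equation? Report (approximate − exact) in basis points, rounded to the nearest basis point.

89 basis points

Approximate: r ≈ 20.400% − 12.200% = 8.2000%
Exact: (1 + 0.2040)/(1 + 0.1220) − 1 = 7.3084%
Error = 8.2000% − 7.3084% = 0.8916% → 89 basis points.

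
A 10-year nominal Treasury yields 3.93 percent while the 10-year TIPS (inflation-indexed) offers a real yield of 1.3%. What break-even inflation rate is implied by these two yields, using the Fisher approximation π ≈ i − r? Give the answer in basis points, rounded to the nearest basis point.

263 basis points

π ≈ i − r = 3.93% − 1.3% → 263 basis points.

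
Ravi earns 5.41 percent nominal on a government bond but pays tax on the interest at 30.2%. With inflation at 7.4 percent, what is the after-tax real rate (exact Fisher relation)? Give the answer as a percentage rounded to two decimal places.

-3.37%

After-tax nominal return = 5.41% × (1 − 0.302) = 3.77618%.
1 + r = 1.0377618 / 1.07400 = 0.966259
After-tax real rate = 0.966259 − 1 → -3.37%.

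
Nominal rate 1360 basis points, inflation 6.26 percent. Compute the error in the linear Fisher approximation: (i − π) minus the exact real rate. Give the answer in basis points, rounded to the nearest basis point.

Approximate: r ≈ 13.600% − 6.260% = 7.3400%
Exact: (1 + 0.1360)/(1 + 0.0626) − 1 = 6.9076%
Error = 7.3400% − 6.9076% = 0.4324% → 43 basis points.

43 basis points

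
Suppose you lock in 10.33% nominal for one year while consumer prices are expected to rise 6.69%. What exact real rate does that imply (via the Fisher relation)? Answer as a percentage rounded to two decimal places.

1 + r = 1.10330 / 1.06690 = 1.034118
r = 1.034118 − 1 = 3.4118%, i.e. 3.41%.

3.41%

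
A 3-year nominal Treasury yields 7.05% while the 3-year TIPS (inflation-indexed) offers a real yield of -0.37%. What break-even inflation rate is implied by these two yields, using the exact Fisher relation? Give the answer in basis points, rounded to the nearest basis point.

745 basis points

(1 + π) = (1 + i)/(1 + r) = 1.07050 / 0.99630 = 1.074476
Break-even inflation = 1.074476 − 1 → 745 basis points.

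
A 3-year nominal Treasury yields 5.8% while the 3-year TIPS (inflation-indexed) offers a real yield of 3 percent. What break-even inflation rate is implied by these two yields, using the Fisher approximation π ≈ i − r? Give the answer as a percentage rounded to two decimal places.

2.80%

π ≈ i − r = 5.8% − 3% → 2.80%.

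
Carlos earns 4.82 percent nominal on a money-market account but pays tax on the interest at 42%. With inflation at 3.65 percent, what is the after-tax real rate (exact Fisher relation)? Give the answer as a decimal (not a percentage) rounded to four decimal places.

-0.0082

After-tax nominal return = 4.82% × (1 − 0.42) = 2.7956%.
1 + r = 1.027956 / 1.03650 = 0.991757
After-tax real rate = 0.991757 − 1 → -0.0082.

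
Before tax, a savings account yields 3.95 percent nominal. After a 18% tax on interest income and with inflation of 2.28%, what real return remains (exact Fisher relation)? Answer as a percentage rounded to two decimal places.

After-tax nominal return = 3.95% × (1 − 0.18) = 3.2390%.
1 + r = 1.03239 / 1.02280 = 1.009376
After-tax real rate = 1.009376 − 1 → 0.94%.

0.94%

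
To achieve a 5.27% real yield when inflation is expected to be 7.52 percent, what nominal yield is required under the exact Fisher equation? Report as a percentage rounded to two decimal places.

(1 + i) = (1 + r)(1 + π) = 1.05270 × 1.07520 = 1.13186304
i = 1.13186304 − 1, so the required nominal rate is 13.19%.

13.19%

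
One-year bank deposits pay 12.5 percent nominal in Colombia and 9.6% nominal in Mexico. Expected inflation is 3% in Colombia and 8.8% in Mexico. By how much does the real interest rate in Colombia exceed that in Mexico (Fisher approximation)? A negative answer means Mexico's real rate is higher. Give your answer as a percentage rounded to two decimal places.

Colombia: 12.5% − 3% = 9.500%
Mexico: 9.6% − 8.8% = 0.800%
Differential = 8.700% → 8.70%.

8.70%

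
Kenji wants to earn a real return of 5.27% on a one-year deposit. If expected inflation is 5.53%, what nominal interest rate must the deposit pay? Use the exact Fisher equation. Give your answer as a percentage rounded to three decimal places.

11.091%

(1 + i) = (1 + r)(1 + π) = 1.05270 × 1.05530 = 1.11091431
i = 1.11091431 − 1, so the required nominal rate is 11.091%.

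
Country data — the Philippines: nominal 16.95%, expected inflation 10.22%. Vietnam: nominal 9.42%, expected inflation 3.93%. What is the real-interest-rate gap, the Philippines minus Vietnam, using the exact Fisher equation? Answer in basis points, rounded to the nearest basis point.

The Philippines: (1 + 0.1695)/(1 + 0.1022) − 1 = 6.1060%
Vietnam: (1 + 0.0942)/(1 + 0.0393) − 1 = 5.2824%
Differential = 6.1060% − 5.2824% = 0.8236% → 82 basis points.

82 basis points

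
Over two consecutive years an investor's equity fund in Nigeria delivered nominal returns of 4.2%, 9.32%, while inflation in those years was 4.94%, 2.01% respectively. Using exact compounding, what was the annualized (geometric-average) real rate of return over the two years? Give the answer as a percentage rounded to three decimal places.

3.155%

Compound the nominal returns: 1.0420 × 1.0932 = 1.13911440.
Compound inflation: 1.0494 × 1.0201 = 1.07049294.
Deflate: 1.13911440 / 1.07049294 = 1.06410267.
Annualized real rate = 1.06410267^(1/2) − 1 = 3.1554% → 3.155%.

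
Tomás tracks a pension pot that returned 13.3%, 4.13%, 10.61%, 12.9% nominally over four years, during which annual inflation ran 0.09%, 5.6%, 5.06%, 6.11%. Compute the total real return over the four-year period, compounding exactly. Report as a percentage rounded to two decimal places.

Compound the nominal returns: 1.1330 × 1.0413 × 1.1061 × 1.1290 = 1.473310.
Compound inflation: 1.0009 × 1.0560 × 1.0506 × 1.0611 = 1.178279.
Deflate: 1.473310 / 1.178279 = 1.250391.
Total real return = 1.250391 − 1 → 25.04%.

25.04%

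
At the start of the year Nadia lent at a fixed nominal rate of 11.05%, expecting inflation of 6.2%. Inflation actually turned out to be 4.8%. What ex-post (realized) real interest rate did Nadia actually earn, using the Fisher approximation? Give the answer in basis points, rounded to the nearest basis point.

625 basis points

Ex-post: 11.05% − 4.8% = 6.250%
So the realized real rate is 625 basis points.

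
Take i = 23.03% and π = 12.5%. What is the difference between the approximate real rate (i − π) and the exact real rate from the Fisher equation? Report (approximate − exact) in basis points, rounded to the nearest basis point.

Approximate: r ≈ 23.030% − 12.500% = 10.5300%
Exact: (1 + 0.2303)/(1 + 0.1250) − 1 = 9.3600%
Error = 10.5300% − 9.3600% = 1.1700% → 117 basis points.

117 basis points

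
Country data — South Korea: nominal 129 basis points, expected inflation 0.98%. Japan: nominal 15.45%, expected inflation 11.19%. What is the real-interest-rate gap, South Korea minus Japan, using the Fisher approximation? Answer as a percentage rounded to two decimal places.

-3.95%

South Korea: 1.29% − 0.98% = 0.310%
Japan: 15.45% − 11.19% = 4.260%
Differential = -3.950% → -3.95%.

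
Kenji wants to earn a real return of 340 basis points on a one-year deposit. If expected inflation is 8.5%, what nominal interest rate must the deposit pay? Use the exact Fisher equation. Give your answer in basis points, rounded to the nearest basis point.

1219 basis points

(1 + i) = (1 + r)(1 + π) = 1.03400 × 1.08500 = 1.12189
i = 1.12189 − 1, so the required nominal rate is 1219 basis points.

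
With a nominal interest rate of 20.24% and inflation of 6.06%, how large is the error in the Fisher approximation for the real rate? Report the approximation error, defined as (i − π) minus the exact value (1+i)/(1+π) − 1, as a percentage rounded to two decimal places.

0.81%

Approximate: r ≈ 20.240% − 6.060% = 14.1800%
Exact: (1 + 0.2024)/(1 + 0.0606) − 1 = 13.3698%
Error = 14.1800% − 13.3698% = 0.8102% → 0.81%.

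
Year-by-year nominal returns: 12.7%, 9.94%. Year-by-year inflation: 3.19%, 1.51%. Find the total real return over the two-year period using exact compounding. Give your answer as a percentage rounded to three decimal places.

18.286%

Compound the nominal returns: 1.1270 × 1.0994 = 1.239024.
Compound inflation: 1.0319 × 1.0151 = 1.047482.
Deflate: 1.239024 / 1.047482 = 1.182860.
Total real return = 1.182860 − 1 → 18.286%.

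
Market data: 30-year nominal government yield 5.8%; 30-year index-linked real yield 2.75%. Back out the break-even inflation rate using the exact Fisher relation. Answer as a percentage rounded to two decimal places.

(1 + π) = (1 + i)/(1 + r) = 1.05800 / 1.02750 = 1.029684
Break-even inflation = 1.029684 − 1 → 2.97%.

2.97%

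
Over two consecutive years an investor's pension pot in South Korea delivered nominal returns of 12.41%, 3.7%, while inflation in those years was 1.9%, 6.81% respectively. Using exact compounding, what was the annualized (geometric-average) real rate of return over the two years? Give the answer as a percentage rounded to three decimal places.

Nominal growth factor = 1.1241 × 1.0370 = 1.16569170
Price-level growth factor = 1.0190 × 1.0681 = 1.08839390
Real growth factor = 1.16569170 / 1.08839390 = 1.07102006
Annualized real rate = 1.07102006^(1/2) − 1 = 3.4901% → 3.490%.

3.490%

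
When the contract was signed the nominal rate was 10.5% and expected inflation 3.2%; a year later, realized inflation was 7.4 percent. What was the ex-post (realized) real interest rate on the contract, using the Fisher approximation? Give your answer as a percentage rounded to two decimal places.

3.10%

Ex-post: 10.5% − 7.4% = 3.100%
So the realized real rate is 3.10%.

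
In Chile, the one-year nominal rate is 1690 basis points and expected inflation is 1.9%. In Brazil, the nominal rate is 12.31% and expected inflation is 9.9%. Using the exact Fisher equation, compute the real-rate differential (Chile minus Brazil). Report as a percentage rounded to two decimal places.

Chile: (1 + 0.1690)/(1 + 0.0190) − 1 = 14.7203%
Brazil: (1 + 0.1231)/(1 + 0.0990) − 1 = 2.1929%
Differential = 14.7203% − 2.1929% = 12.5274% → 12.53%.

12.53%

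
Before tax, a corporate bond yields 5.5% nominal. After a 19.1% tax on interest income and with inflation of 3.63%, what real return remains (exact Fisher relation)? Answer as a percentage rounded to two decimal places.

After-tax nominal return = 5.5% × (1 − 0.191) = 4.4495%.
1 + r = 1.044495 / 1.03630 = 1.007908
After-tax real rate = 1.007908 − 1 → 0.79%.

0.79%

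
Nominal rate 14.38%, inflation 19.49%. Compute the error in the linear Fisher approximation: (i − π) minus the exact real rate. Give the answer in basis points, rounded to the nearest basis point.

Approximate: r ≈ 14.380% − 19.490% = -5.1100%
Exact: (1 + 0.1438)/(1 + 0.1949) − 1 = -4.2765%
Error = -5.1100% − (-4.2765%) = -0.8335% → -83 basis points.

-83 basis points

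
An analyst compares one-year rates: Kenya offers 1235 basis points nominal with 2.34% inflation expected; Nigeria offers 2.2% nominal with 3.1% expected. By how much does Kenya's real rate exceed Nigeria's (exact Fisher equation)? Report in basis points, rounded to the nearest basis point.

Kenya: (1 + 0.1235)/(1 + 0.0234) − 1 = 9.7811%
Nigeria: (1 + 0.0220)/(1 + 0.0310) − 1 = -0.8729%
Differential = 9.7811% − (-0.8729%) = 10.6541% → 1065 basis points.

1065 basis points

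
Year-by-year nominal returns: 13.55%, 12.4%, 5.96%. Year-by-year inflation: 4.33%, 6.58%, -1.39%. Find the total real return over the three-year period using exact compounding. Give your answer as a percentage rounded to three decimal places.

23.336%

Nominal growth factor = 1.1355 × 1.1240 × 1.0596 = 1.352370
Price-level growth factor = 1.0433 × 1.0658 × 0.9861 = 1.096493
Real growth factor = 1.352370 / 1.096493 = 1.233359
Total real return = 1.233359 − 1 → 23.336%.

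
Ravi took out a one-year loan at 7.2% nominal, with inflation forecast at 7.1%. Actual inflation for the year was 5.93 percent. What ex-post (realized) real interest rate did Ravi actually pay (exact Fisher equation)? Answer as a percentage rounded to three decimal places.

1.199%

Ex-post: (1 + 0.0720)/(1 + 0.0593) − 1 = 1.1989%
So the realized real rate is 1.199%.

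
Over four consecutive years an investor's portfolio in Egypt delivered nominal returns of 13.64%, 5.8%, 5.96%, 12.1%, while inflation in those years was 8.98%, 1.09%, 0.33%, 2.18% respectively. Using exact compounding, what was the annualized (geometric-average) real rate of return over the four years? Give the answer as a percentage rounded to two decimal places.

Nominal growth factor = 1.1364 × 1.0580 × 1.0596 × 1.1210 = 1.42811919
Price-level growth factor = 1.0898 × 1.0109 × 1.0033 × 1.0218 = 1.12941021
Real growth factor = 1.42811919 / 1.12941021 = 1.26448227
Annualized real rate = 1.26448227^(1/4) − 1 = 6.0421% → 6.04%.

6.04%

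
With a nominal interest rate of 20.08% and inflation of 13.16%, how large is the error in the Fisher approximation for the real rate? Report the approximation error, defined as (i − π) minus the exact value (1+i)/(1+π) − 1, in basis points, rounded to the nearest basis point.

80 basis points

Approximate: r ≈ 20.080% − 13.160% = 6.9200%
Exact: (1 + 0.2008)/(1 + 0.1316) − 1 = 6.1152%
Error = 6.9200% − 6.1152% = 0.8048% → 80 basis points.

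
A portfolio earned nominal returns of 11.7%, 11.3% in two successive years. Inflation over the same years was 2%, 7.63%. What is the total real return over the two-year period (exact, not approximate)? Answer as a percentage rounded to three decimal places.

13.244%

Nominal growth factor = 1.1170 × 1.1130 = 1.243221
Price-level growth factor = 1.0200 × 1.0763 = 1.097826
Real growth factor = 1.243221 / 1.097826 = 1.132439
Total real return = 1.132439 − 1 → 13.244%.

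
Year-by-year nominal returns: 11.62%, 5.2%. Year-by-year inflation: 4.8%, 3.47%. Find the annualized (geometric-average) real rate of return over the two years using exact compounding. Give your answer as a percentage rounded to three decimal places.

Compound the nominal returns: 1.1162 × 1.0520 = 1.17424240.
Compound inflation: 1.0480 × 1.0347 = 1.08436560.
Deflate: 1.17424240 / 1.08436560 = 1.08288422.
Annualized real rate = 1.08288422^(1/2) − 1 = 4.0617% → 4.062%.

4.062%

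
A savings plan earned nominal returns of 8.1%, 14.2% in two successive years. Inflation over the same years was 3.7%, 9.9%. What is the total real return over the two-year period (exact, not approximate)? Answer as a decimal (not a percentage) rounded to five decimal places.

Compound the nominal returns: 1.0810 × 1.1420 = 1.234502.
Compound inflation: 1.0370 × 1.0990 = 1.139663.
Deflate: 1.234502 / 1.139663 = 1.083217.
Total real return = 1.083217 − 1 → 0.08322.

0.08322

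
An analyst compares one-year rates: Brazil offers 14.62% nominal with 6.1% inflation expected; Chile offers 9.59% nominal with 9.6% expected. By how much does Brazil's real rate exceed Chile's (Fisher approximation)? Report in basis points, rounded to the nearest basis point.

Brazil: 14.62% − 6.1% = 8.520%
Chile: 9.59% − 9.6% = -0.010%
Differential = 8.530% → 853 basis points.

853 basis points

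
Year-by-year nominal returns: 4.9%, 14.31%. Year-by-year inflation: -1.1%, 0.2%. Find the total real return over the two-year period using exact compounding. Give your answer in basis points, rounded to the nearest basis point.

Nominal growth factor = 1.0490 × 1.1431 = 1.199112
Price-level growth factor = 0.9890 × 1.0020 = 0.990978
Real growth factor = 1.199112 / 0.990978 = 1.210029
Total real return = 1.210029 − 1 → 2100 basis points.

2100 basis points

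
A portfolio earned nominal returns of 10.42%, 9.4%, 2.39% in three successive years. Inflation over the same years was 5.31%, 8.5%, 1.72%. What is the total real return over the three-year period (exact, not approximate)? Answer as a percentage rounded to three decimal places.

6.418%

Nominal growth factor = 1.1042 × 1.0940 × 1.0239 = 1.236866
Price-level growth factor = 1.0531 × 1.0850 × 1.0172 = 1.162266
Real growth factor = 1.236866 / 1.162266 = 1.064184
Total real return = 1.064184 − 1 → 6.418%.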